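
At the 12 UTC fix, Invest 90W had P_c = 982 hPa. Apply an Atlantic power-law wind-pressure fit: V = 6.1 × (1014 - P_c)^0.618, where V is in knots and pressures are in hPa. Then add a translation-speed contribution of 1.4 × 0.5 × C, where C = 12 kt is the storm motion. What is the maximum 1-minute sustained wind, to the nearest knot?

ΔP = 1014 − 982 = 32 hPa.
32^0.618 ≈ 8.515.
V ≈ 6.1 × 8.515 ≈ 51.9 kt.
Translation term: 1.4 × 0.5 × 12 = 8.4 kt.
Corrected V ≈ 60.3 kt → 60 kt.

60 kt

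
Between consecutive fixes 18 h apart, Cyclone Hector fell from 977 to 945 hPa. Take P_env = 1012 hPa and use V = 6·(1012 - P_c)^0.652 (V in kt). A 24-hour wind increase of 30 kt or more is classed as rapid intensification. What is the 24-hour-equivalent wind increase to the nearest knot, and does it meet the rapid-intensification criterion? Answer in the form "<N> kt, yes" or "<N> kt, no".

V₁: ΔP = 35, V ≈ 6 × 35^0.652 ≈ 60.94 kt.
V₂: ΔP = 67, V ≈ 6 × 67^0.652 ≈ 93.06 kt.
ΔV over 18 h = 32.12 kt → 24 h equivalent = 32.12 × 24/18 ≈ 42.83 kt.
43 kt ≥ 30 kt ⇒ rapid intensification.

43 kt, yes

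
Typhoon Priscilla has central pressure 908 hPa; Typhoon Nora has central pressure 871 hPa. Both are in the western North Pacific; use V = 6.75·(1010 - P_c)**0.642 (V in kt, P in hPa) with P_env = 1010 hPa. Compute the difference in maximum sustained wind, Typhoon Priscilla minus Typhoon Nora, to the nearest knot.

Typhoon Priscilla: ΔP = 102; V ≈ 6.75 × 102^0.642 ≈ 131.47 kt.
Typhoon Nora: ΔP = 139; V ≈ 6.75 × 139^0.642 ≈ 160.37 kt.
Difference ≈ 131.47 − 160.37 = -28.90 → -29 kt.

-29 kt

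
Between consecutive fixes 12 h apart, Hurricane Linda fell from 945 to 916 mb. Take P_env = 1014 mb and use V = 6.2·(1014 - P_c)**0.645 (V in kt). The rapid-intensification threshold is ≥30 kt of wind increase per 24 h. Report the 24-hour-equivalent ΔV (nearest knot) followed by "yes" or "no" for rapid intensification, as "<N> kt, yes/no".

V₁: ΔP = 69, V ≈ 6.2 × 69^0.645 ≈ 95.16 kt.
V₂: ΔP = 98, V ≈ 6.2 × 98^0.645 ≈ 119.33 kt.
ΔV over 12 h = 24.17 kt → 24 h equivalent = 24.17 × 24/12 ≈ 48.34 kt.
48 kt ≥ 30 kt ⇒ rapid intensification.

48 kt, yes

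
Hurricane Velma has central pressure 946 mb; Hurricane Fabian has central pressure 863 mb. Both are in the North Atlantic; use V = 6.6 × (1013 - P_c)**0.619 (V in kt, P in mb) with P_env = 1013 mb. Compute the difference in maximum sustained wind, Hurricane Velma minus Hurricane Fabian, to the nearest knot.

-58 kt

Hurricane Velma: ΔP = 67; V ≈ 6.6 × 67^0.619 ≈ 89.10 kt.
Hurricane Fabian: ΔP = 150; V ≈ 6.6 × 150^0.619 ≈ 146.74 kt.
Difference ≈ 89.10 − 146.74 = -57.64 → -58 kt.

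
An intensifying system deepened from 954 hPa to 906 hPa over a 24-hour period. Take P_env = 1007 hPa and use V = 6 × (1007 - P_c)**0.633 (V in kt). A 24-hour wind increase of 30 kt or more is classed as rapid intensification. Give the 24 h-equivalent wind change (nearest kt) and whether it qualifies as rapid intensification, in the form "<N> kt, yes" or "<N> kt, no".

37 kt, yes

V₁: ΔP = 53, V ≈ 6 × 53^0.633 ≈ 74.07 kt.
V₂: ΔP = 101, V ≈ 6 × 101^0.633 ≈ 111.40 kt.
ΔV over 24 h = 37.33 kt → 24 h equivalent = 37.33 × 24/24 ≈ 37.33 kt.
37 kt ≥ 30 kt ⇒ rapid intensification.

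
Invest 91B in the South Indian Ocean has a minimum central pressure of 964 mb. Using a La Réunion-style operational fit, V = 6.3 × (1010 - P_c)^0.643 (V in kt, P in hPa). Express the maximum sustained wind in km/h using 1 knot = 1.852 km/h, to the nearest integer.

137 km/h

ΔP = 1010 − 964 = 46 mb.
V ≈ 6.3 × 46^0.643 = 6.3 × 11.726 ≈ 73.874 kt.
73.874 × 1.852 ≈ 136.82 km/h → 137 km/h.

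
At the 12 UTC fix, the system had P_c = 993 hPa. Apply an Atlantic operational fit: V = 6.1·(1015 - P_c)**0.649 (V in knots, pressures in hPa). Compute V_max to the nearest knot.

45 kt

ΔP = 1015 − 993 = 22 hPa.
22^0.649 ≈ 7.434.
V ≈ 6.1 × 7.434 ≈ 45.3 kt.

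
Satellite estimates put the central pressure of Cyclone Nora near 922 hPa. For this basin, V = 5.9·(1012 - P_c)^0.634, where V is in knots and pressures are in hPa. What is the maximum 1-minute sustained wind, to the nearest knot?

ΔP = 1012 − 922 = 90 hPa.
90^0.634 ≈ 17.338.
V ≈ 5.9 × 17.338 ≈ 102.3 kt.

102 kt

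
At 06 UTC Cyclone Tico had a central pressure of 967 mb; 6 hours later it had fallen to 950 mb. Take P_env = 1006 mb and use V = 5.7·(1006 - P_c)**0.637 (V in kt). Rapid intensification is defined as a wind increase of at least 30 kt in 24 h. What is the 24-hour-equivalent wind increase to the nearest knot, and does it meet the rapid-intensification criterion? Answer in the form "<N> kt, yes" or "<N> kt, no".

61 kt, yes

V₁: ΔP = 39, V ≈ 5.7 × 39^0.637 ≈ 58.80 kt.
V₂: ΔP = 56, V ≈ 5.7 × 56^0.637 ≈ 74.04 kt.
ΔV over 6 h = 15.24 kt → 24 h equivalent = 15.24 × 24/6 ≈ 60.96 kt.
61 kt ≥ 30 kt ⇒ rapid intensification.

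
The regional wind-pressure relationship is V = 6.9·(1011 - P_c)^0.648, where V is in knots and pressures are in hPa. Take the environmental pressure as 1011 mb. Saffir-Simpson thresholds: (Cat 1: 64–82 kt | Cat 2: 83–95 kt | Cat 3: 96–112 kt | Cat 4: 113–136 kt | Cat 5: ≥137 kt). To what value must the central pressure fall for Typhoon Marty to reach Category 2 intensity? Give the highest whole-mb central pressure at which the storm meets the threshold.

Category 2 begins at V = 83 kt.
Required ΔP = (83/6.9)^(1/0.648) = 12.029^1.543 ≈ 46.45 mb.
P_c ≤ 1011 − 46.45 = 964.55, so the highest integer P_c is 964 mb.

964 mb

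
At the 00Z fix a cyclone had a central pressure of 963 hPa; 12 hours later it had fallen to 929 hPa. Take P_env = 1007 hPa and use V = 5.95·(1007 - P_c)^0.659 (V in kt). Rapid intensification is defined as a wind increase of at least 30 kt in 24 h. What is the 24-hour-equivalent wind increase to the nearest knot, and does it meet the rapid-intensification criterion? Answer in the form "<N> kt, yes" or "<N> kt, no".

V₁: ΔP = 44, V ≈ 5.95 × 44^0.659 ≈ 72.04 kt.
V₂: ΔP = 78, V ≈ 5.95 × 78^0.659 ≈ 105.05 kt.
ΔV over 12 h = 33.01 kt → 24 h equivalent = 33.01 × 24/12 ≈ 66.02 kt.
66 kt ≥ 30 kt ⇒ rapid intensification.

66 kt, yes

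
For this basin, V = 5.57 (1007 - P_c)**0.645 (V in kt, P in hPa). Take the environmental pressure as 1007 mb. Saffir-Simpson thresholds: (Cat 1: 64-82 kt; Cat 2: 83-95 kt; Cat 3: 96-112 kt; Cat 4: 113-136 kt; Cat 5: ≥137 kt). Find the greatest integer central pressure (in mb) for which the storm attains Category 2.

Category 2 begins at V = 83 kt.
Required ΔP = (83/5.57)^(1/0.645) = 14.901^1.550 ≈ 65.91 mb.
P_c ≤ 1007 − 65.91 = 941.09, so the highest integer P_c is 941 mb.

941 mb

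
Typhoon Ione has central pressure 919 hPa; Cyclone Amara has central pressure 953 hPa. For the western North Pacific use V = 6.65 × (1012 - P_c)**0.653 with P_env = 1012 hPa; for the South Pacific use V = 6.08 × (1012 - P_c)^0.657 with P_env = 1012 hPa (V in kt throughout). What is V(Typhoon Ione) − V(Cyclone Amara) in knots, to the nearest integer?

Typhoon Ione: ΔP = 93; V ≈ 6.65 × 93^0.653 ≈ 128.30 kt.
Cyclone Amara: ΔP = 59; V ≈ 6.08 × 59^0.657 ≈ 88.58 kt.
Difference ≈ 128.30 − 88.58 = 39.72 → 40 kt.

40 kt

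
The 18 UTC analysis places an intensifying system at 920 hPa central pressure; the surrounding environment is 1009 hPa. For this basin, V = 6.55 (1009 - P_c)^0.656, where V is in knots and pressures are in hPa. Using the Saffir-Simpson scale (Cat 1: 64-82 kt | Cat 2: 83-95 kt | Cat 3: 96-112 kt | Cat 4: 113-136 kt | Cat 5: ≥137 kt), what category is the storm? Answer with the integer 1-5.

4

ΔP = 1009 − 920 = 89 hPa.
V ≈ 6.55 × 89^0.656 = 6.55 × 19.00 ≈ 124 kt.
124 kt falls in the Category 4 band.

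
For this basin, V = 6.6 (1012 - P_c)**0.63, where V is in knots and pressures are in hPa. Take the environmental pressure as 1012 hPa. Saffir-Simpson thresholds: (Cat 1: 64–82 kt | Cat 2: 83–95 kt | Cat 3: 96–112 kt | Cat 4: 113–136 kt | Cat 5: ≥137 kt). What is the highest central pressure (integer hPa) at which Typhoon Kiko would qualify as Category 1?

975 hPa

Category 1 begins at V = 64 kt.
Required ΔP = (64/6.6)^(1/0.63) = 9.697^1.587 ≈ 36.82 hPa.
P_c ≤ 1012 − 36.82 = 975.18, so the highest integer P_c is 975 hPa.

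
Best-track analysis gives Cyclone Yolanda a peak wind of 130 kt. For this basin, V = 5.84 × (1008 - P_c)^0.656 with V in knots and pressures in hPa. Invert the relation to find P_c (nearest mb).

895 mb

ΔP = (V / 5.84)^(1/0.656) = (130/5.84)^1.524.
130/5.84 = 22.260; 22.260^1.524 ≈ 113.28 mb.
P_c = 1008 − 113.28 = 894.72 ≈ 895 mb.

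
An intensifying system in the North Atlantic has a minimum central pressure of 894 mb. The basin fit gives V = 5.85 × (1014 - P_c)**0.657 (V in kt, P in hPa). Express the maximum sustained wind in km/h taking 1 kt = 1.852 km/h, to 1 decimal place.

251.7 km/h

ΔP = 1014 − 894 = 120 mb.
V ≈ 5.85 × 120^0.657 = 5.85 × 23.229 ≈ 135.887 kt.
135.887 × 1.852 ≈ 251.66 km/h → 251.7 km/h.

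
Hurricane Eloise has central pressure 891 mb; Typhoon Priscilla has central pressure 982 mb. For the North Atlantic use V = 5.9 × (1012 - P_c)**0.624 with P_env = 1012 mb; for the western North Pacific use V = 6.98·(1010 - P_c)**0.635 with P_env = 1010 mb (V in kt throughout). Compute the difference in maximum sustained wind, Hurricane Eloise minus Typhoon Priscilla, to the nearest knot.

60 kt

Hurricane Eloise: ΔP = 121; V ≈ 5.9 × 121^0.624 ≈ 117.63 kt.
Typhoon Priscilla: ΔP = 28; V ≈ 6.98 × 28^0.635 ≈ 57.92 kt.
Difference ≈ 117.63 − 57.92 = 59.71 → 60 kt.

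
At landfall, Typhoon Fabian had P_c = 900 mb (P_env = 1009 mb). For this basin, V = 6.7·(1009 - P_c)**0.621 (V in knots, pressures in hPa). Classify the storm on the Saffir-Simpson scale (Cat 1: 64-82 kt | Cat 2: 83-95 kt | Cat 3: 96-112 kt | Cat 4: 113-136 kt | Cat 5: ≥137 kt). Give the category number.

4

ΔP = 1009 − 900 = 109 mb.
V ≈ 6.7 × 109^0.621 = 6.7 × 18.42 ≈ 123 kt.
123 kt falls in the Category 4 band.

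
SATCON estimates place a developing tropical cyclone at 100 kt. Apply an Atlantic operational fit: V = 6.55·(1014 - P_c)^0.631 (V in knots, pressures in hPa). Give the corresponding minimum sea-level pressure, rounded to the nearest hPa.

939 hPa

ΔP = (V / 6.55)^(1/0.631) = (100/6.55)^1.585.
100/6.55 = 15.267; 15.267^1.585 ≈ 75.16 hPa.
P_c = 1014 − 75.16 = 938.84 ≈ 939 hPa.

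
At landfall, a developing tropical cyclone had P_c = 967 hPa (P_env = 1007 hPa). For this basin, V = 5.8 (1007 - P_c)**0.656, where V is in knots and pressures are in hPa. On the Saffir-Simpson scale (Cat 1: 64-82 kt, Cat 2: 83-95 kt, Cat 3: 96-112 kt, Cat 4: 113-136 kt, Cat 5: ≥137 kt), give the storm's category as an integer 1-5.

ΔP = 1007 − 967 = 40 hPa.
V ≈ 5.8 × 40^0.656 = 5.8 × 11.24 ≈ 65 kt.
65 kt falls in the Category 1 band.

1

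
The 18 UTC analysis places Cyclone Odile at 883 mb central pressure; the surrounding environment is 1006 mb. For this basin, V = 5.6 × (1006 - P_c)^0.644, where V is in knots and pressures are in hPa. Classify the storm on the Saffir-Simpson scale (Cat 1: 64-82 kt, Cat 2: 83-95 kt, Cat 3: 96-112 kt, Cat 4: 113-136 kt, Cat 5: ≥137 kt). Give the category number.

4

ΔP = 1006 − 883 = 123 mb.
V ≈ 5.6 × 123^0.644 = 5.6 × 22.18 ≈ 124 kt.
124 kt falls in the Category 4 band.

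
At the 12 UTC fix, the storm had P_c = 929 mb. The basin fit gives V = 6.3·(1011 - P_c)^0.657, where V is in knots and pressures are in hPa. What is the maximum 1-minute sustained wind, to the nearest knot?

114 kt

ΔP = 1011 − 929 = 82 mb.
82^0.657 ≈ 18.087.
V ≈ 6.3 × 18.087 ≈ 114.0 kt.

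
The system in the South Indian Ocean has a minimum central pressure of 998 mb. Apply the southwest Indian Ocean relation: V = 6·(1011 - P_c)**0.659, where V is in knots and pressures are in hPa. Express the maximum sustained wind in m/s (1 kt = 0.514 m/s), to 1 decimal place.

ΔP = 1011 − 998 = 13 mb.
V ≈ 6 × 13^0.659 = 6 × 5.421 ≈ 32.527 kt.
32.527 × 0.514 ≈ 16.72 m/s → 16.7 m/s.

16.7 m/s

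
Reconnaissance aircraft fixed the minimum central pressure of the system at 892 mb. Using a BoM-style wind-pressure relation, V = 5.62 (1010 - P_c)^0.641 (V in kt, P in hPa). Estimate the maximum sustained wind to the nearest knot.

120 kt

ΔP = 1010 − 892 = 118 mb.
118^0.641 ≈ 21.285.
V ≈ 5.62 × 21.285 ≈ 119.6 kt.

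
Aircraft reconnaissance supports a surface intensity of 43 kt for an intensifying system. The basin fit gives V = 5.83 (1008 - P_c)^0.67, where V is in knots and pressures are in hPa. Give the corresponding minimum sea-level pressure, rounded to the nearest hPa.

988 hPa

ΔP = (V / 5.83)^(1/0.67) = (43/5.83)^1.493.
43/5.83 = 7.376; 7.376^1.493 ≈ 19.73 hPa.
P_c = 1008 − 19.73 = 988.27 ≈ 988 hPa.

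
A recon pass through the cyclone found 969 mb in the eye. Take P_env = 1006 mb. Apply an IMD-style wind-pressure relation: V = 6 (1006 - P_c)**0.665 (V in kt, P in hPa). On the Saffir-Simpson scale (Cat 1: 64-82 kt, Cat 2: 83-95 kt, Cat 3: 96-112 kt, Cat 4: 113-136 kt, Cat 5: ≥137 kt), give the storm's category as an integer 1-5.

1

ΔP = 1006 − 969 = 37 mb.
V ≈ 6 × 37^0.665 = 6 × 11.04 ≈ 66 kt.
66 kt falls in the Category 1 band.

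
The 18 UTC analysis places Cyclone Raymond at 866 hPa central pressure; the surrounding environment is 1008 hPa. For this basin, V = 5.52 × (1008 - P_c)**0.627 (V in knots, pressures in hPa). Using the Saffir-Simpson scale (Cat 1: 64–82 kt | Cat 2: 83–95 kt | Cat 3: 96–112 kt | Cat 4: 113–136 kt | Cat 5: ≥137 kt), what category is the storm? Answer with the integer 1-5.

ΔP = 1008 − 866 = 142 hPa.
V ≈ 5.52 × 142^0.627 = 5.52 × 22.36 ≈ 123 kt.
123 kt falls in the Category 4 band.

4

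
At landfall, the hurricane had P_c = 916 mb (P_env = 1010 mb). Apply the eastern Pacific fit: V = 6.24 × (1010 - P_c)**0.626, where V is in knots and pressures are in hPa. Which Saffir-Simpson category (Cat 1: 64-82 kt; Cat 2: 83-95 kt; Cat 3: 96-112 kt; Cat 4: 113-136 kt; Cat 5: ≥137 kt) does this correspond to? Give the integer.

ΔP = 1010 − 916 = 94 mb.
V ≈ 6.24 × 94^0.626 = 6.24 × 17.19 ≈ 107 kt.
107 kt falls in the Category 3 band.

3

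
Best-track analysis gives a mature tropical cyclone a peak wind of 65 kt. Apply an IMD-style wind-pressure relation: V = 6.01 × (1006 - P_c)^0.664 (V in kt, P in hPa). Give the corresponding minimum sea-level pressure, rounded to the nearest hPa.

970 hPa

ΔP = (V / 6.01)^(1/0.664) = (65/6.01)^1.506.
65/6.01 = 10.815; 10.815^1.506 ≈ 36.08 hPa.
P_c = 1006 − 36.08 = 969.92 ≈ 970 hPa.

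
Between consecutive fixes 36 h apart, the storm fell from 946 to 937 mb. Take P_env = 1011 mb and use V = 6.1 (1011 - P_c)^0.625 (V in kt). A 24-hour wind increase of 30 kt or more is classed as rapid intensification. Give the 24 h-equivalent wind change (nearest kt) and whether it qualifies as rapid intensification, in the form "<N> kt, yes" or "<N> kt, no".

V₁: ΔP = 65, V ≈ 6.1 × 65^0.625 ≈ 82.87 kt.
V₂: ΔP = 74, V ≈ 6.1 × 74^0.625 ≈ 89.87 kt.
ΔV over 36 h = 7.00 kt → 24 h equivalent = 7.00 × 24/36 ≈ 4.67 kt.
5 kt < 30 kt ⇒ not rapid intensification.

5 kt, no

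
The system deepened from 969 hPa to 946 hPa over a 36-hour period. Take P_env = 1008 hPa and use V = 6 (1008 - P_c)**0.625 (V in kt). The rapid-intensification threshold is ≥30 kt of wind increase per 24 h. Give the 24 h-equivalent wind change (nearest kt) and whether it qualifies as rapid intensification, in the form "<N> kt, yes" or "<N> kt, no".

13 kt, no

V₁: ΔP = 39, V ≈ 6 × 39^0.625 ≈ 59.23 kt.
V₂: ΔP = 62, V ≈ 6 × 62^0.625 ≈ 79.14 kt.
ΔV over 36 h = 19.91 kt → 24 h equivalent = 19.91 × 24/36 ≈ 13.27 kt.
13 kt < 30 kt ⇒ not rapid intensification.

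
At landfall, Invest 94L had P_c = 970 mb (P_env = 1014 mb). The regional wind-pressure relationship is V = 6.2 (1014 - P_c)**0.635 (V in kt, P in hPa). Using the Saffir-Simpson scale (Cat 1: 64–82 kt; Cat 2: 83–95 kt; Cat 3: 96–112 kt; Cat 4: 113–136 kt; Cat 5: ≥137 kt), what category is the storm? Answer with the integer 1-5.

ΔP = 1014 − 970 = 44 mb.
V ≈ 6.2 × 44^0.635 = 6.2 × 11.06 ≈ 69 kt.
69 kt falls in the Category 1 band.

1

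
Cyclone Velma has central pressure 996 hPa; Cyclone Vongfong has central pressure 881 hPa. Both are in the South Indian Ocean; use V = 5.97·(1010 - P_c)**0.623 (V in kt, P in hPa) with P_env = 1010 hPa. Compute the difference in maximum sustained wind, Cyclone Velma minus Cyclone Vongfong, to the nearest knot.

-92 kt

Cyclone Velma: ΔP = 14; V ≈ 5.97 × 14^0.623 ≈ 30.90 kt.
Cyclone Vongfong: ΔP = 129; V ≈ 5.97 × 129^0.623 ≈ 123.27 kt.
Difference ≈ 30.90 − 123.27 = -92.37 → -92 kt.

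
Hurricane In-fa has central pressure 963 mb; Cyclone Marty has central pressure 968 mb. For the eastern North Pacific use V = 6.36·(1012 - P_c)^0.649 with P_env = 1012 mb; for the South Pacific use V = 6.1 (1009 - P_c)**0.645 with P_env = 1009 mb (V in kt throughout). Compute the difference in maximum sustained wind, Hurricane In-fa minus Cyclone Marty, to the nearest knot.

13 kt

Hurricane In-fa: ΔP = 49; V ≈ 6.36 × 49^0.649 ≈ 79.50 kt.
Cyclone Marty: ΔP = 41; V ≈ 6.1 × 41^0.645 ≈ 66.92 kt.
Difference ≈ 79.50 − 66.92 = 12.58 → 13 kt.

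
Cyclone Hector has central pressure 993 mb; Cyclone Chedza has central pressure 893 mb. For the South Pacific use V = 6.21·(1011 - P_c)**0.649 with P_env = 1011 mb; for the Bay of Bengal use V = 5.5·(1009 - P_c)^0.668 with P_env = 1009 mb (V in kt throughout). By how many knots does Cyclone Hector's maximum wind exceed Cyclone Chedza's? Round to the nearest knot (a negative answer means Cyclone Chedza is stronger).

-91 kt

Cyclone Hector: ΔP = 18; V ≈ 6.21 × 18^0.649 ≈ 40.53 kt.
Cyclone Chedza: ΔP = 116; V ≈ 5.5 × 116^0.668 ≈ 131.65 kt.
Difference ≈ 40.53 − 131.65 = -91.12 → -91 kt.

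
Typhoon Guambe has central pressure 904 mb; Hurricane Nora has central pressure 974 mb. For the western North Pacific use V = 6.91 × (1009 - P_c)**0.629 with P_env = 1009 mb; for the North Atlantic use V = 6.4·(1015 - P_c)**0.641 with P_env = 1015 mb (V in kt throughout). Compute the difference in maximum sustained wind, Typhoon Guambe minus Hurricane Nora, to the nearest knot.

Typhoon Guambe: ΔP = 105; V ≈ 6.91 × 105^0.629 ≈ 129.06 kt.
Hurricane Nora: ΔP = 41; V ≈ 6.4 × 41^0.641 ≈ 69.18 kt.
Difference ≈ 129.06 − 69.18 = 59.88 → 60 kt.

60 kt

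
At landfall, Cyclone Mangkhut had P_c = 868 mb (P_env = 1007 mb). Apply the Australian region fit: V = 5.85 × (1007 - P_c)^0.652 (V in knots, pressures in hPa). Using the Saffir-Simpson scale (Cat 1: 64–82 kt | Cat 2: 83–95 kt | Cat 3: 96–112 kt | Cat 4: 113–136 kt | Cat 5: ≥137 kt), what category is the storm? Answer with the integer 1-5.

ΔP = 1007 − 868 = 139 mb.
V ≈ 5.85 × 139^0.652 = 5.85 × 24.96 ≈ 146 kt.
146 kt falls in the Category 5 band.

5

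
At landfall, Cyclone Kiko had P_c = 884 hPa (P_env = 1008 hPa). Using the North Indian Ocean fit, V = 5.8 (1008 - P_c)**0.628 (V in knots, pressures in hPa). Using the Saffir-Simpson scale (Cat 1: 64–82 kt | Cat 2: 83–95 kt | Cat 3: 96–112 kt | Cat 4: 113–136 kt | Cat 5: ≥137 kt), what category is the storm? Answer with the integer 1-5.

ΔP = 1008 − 884 = 124 hPa.
V ≈ 5.8 × 124^0.628 = 5.8 × 20.64 ≈ 120 kt.
120 kt falls in the Category 4 band.

4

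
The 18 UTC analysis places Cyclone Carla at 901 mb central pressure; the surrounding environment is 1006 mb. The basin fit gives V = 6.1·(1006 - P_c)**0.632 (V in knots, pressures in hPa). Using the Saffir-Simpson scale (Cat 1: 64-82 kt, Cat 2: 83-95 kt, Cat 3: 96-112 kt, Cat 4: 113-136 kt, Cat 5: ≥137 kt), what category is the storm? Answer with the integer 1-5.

4

ΔP = 1006 − 901 = 105 mb.
V ≈ 6.1 × 105^0.632 = 6.1 × 18.94 ≈ 116 kt.
116 kt falls in the Category 4 band.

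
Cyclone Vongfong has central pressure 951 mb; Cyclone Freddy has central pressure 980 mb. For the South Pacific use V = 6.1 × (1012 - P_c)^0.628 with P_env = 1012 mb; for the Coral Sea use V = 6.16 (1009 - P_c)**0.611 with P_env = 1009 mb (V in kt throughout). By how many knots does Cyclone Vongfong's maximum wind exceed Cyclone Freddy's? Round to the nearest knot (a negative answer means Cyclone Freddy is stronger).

Cyclone Vongfong: ΔP = 61; V ≈ 6.1 × 61^0.628 ≈ 80.63 kt.
Cyclone Freddy: ΔP = 29; V ≈ 6.16 × 29^0.611 ≈ 48.21 kt.
Difference ≈ 80.63 − 48.21 = 32.42 → 32 kt.

32 kt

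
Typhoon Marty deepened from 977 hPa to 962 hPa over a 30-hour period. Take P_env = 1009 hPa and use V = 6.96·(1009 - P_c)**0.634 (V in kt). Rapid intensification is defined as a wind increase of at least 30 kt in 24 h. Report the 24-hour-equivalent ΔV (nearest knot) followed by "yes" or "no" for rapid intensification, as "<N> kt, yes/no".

V₁: ΔP = 32, V ≈ 6.96 × 32^0.634 ≈ 62.64 kt.
V₂: ΔP = 47, V ≈ 6.96 × 47^0.634 ≈ 79.93 kt.
ΔV over 30 h = 17.29 kt → 24 h equivalent = 17.29 × 24/30 ≈ 13.83 kt.
14 kt < 30 kt ⇒ not rapid intensification.

14 kt, no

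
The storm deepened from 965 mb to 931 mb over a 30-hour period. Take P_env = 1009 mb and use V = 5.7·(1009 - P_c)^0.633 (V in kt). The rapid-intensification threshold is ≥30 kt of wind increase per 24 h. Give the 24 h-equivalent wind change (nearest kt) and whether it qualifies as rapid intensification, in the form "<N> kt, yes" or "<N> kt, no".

22 kt, no

V₁: ΔP = 44, V ≈ 5.7 × 44^0.633 ≈ 62.54 kt.
V₂: ΔP = 78, V ≈ 5.7 × 78^0.633 ≈ 89.86 kt.
ΔV over 30 h = 27.32 kt → 24 h equivalent = 27.32 × 24/30 ≈ 21.86 kt.
22 kt < 30 kt ⇒ not rapid intensification.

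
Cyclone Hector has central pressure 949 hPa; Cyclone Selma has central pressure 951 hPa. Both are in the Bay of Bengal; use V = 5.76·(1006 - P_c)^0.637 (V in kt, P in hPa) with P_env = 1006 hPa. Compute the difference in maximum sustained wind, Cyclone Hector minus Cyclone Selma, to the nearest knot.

Cyclone Hector: ΔP = 57; V ≈ 5.76 × 57^0.637 ≈ 75.67 kt.
Cyclone Selma: ΔP = 55; V ≈ 5.76 × 55^0.637 ≈ 73.97 kt.
Difference ≈ 75.67 − 73.97 = 1.70 → 2 kt.

2 kt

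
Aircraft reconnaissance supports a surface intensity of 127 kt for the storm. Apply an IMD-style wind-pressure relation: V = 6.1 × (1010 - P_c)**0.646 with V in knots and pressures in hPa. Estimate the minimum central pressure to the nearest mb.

900 mb

ΔP = (V / 6.1)^(1/0.646) = (127/6.1)^1.548.
127/6.1 = 20.820; 20.820^1.548 ≈ 109.90 mb.
P_c = 1010 − 109.90 = 900.10 ≈ 900 mb.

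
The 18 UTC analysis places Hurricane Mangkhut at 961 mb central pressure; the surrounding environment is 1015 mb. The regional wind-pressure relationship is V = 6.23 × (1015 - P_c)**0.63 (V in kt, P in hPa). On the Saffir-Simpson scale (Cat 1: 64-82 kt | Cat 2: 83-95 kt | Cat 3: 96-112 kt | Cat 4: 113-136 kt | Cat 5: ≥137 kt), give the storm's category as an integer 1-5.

1

ΔP = 1015 − 961 = 54 mb.
V ≈ 6.23 × 54^0.63 = 6.23 × 12.34 ≈ 77 kt.
77 kt falls in the Category 1 band.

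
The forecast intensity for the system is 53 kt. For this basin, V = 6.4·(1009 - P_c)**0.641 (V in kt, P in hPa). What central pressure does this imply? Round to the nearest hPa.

ΔP = (V / 6.4)^(1/0.641) = (53/6.4)^1.560.
53/6.4 = 8.281; 8.281^1.560 ≈ 27.06 hPa.
P_c = 1009 − 27.06 = 981.94 ≈ 982 hPa.

982 hPa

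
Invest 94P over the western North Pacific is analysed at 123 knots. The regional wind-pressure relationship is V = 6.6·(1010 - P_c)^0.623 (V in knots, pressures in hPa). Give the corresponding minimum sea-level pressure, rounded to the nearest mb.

ΔP = (V / 6.6)^(1/0.623) = (123/6.6)^1.605.
123/6.6 = 18.636; 18.636^1.605 ≈ 109.42 mb.
P_c = 1010 − 109.42 = 900.58 ≈ 901 mb.

901 mb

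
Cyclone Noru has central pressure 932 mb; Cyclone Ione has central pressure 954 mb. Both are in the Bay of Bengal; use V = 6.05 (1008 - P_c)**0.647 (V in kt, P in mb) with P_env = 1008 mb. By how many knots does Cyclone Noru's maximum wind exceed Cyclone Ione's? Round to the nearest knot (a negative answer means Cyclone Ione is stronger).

Cyclone Noru: ΔP = 76; V ≈ 6.05 × 76^0.647 ≈ 99.69 kt.
Cyclone Ione: ΔP = 54; V ≈ 6.05 × 54^0.647 ≈ 79.91 kt.
Difference ≈ 99.69 − 79.91 = 19.78 → 20 kt.

20 kt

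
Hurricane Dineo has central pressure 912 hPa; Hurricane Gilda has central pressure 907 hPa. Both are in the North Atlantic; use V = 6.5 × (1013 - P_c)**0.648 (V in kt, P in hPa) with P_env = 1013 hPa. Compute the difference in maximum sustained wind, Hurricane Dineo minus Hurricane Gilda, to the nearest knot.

Hurricane Dineo: ΔP = 101; V ≈ 6.5 × 101^0.648 ≈ 129.33 kt.
Hurricane Gilda: ΔP = 106; V ≈ 6.5 × 106^0.648 ≈ 133.45 kt.
Difference ≈ 129.33 − 133.45 = -4.12 → -4 kt.

-4 kt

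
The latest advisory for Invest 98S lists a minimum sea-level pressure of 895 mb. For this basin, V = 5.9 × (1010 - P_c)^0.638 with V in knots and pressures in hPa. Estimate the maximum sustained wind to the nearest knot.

ΔP = 1010 − 895 = 115 mb.
115^0.638 ≈ 20.641.
V ≈ 5.9 × 20.641 ≈ 121.8 kt.

122 kt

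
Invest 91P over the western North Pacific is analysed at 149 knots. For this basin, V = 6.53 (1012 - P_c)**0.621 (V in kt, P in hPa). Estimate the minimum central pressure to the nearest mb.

858 mb

ΔP = (V / 6.53)^(1/0.621) = (149/6.53)^1.610.
149/6.53 = 22.818; 22.818^1.610 ≈ 153.90 mb.
P_c = 1012 − 153.90 = 858.10 ≈ 858 mb.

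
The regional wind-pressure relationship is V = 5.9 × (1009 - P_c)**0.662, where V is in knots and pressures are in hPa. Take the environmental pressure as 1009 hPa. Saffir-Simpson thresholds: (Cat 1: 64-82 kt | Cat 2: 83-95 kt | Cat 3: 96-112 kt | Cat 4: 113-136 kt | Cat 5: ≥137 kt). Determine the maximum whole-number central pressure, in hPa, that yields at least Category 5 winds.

893 hPa

Category 5 begins at V = 137 kt.
Required ΔP = (137/5.9)^(1/0.662) = 23.220^1.511 ≈ 115.68 hPa.
P_c ≤ 1009 − 115.68 = 893.32, so the highest integer P_c is 893 hPa.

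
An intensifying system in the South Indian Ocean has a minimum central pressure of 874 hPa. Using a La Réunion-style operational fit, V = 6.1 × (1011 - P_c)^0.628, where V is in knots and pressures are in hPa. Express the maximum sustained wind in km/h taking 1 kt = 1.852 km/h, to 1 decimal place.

248.2 km/h

ΔP = 1011 − 874 = 137 hPa.
V ≈ 6.1 × 137^0.628 = 6.1 × 21.972 ≈ 134.026 kt.
134.026 × 1.852 ≈ 248.22 km/h → 248.2 km/h.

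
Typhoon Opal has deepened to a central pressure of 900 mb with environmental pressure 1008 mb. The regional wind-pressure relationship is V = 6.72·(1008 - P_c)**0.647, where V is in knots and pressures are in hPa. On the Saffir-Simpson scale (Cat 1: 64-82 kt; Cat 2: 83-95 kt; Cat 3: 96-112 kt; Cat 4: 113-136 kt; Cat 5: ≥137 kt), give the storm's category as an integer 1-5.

ΔP = 1008 − 900 = 108 mb.
V ≈ 6.72 × 108^0.647 = 6.72 × 20.68 ≈ 139 kt.
139 kt falls in the Category 5 band.

5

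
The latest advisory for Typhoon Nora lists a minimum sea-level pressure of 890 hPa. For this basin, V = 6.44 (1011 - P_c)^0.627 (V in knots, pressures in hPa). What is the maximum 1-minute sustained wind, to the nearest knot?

130 kt

ΔP = 1011 − 890 = 121 hPa.
121^0.627 ≈ 20.226.
V ≈ 6.44 × 20.226 ≈ 130.3 kt.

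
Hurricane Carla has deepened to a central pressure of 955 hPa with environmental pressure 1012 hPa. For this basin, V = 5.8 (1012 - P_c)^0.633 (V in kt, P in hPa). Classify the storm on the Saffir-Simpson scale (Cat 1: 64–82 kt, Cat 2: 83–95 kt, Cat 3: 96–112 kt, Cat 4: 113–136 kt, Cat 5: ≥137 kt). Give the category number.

ΔP = 1012 − 955 = 57 hPa.
V ≈ 5.8 × 57^0.633 = 5.8 × 12.93 ≈ 75 kt.
75 kt falls in the Category 1 band.

1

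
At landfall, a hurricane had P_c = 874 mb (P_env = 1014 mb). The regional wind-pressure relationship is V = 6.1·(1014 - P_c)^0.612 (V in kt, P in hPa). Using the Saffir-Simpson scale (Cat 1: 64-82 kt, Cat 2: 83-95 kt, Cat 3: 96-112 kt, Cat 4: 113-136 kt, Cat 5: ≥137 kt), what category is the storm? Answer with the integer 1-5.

ΔP = 1014 − 874 = 140 mb.
V ≈ 6.1 × 140^0.612 = 6.1 × 20.58 ≈ 126 kt.
126 kt falls in the Category 4 band.

4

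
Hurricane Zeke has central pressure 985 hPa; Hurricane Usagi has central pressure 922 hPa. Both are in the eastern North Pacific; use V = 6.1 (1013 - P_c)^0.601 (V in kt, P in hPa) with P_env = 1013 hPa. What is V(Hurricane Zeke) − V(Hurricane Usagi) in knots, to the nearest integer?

-47 kt

Hurricane Zeke: ΔP = 28; V ≈ 6.1 × 28^0.601 ≈ 45.19 kt.
Hurricane Usagi: ΔP = 91; V ≈ 6.1 × 91^0.601 ≈ 91.77 kt.
Difference ≈ 45.19 − 91.77 = -46.58 → -47 kt.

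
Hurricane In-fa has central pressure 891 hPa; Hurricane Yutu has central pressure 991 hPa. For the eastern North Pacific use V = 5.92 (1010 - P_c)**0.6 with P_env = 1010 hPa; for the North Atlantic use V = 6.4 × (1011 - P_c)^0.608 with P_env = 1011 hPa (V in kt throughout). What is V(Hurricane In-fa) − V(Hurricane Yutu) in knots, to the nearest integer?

Hurricane In-fa: ΔP = 119; V ≈ 5.92 × 119^0.6 ≈ 104.15 kt.
Hurricane Yutu: ΔP = 20; V ≈ 6.4 × 20^0.608 ≈ 39.56 kt.
Difference ≈ 104.15 − 39.56 = 64.59 → 65 kt.

65 kt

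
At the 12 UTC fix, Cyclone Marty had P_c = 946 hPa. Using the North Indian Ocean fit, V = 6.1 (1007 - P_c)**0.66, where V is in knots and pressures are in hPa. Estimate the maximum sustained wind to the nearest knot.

92 kt

ΔP = 1007 − 946 = 61 hPa.
61^0.66 ≈ 15.077.
V ≈ 6.1 × 15.077 ≈ 92.0 kt.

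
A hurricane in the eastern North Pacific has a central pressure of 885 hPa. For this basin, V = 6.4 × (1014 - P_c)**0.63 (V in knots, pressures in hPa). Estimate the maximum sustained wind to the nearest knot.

ΔP = 1014 − 885 = 129 hPa.
129^0.63 ≈ 21.363.
V ≈ 6.4 × 21.363 ≈ 136.7 kt.

137 kt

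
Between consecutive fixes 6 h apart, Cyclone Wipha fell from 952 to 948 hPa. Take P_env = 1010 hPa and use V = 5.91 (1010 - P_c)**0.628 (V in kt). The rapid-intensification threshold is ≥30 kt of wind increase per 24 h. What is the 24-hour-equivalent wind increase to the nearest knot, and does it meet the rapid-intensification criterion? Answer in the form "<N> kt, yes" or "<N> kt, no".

13 kt, no

V₁: ΔP = 58, V ≈ 5.91 × 58^0.628 ≈ 75.69 kt.
V₂: ΔP = 62, V ≈ 5.91 × 62^0.628 ≈ 78.92 kt.
ΔV over 6 h = 3.23 kt → 24 h equivalent = 3.23 × 24/6 ≈ 12.92 kt.
13 kt < 30 kt ⇒ not rapid intensification.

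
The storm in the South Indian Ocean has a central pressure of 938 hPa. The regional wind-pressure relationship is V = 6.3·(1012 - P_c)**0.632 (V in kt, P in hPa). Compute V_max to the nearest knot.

ΔP = 1012 − 938 = 74 hPa.
74^0.632 ≈ 15.183.
V ≈ 6.3 × 15.183 ≈ 95.7 kt.

96 kt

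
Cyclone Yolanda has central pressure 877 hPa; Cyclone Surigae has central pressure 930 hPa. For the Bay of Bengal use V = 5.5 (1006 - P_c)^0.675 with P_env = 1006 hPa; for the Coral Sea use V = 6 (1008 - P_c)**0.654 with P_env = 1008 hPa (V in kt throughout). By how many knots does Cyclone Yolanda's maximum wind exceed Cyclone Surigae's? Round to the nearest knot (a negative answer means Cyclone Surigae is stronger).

43 kt

Cyclone Yolanda: ΔP = 129; V ≈ 5.5 × 129^0.675 ≈ 146.22 kt.
Cyclone Surigae: ΔP = 78; V ≈ 6 × 78^0.654 ≈ 103.65 kt.
Difference ≈ 146.22 − 103.65 = 42.57 → 43 kt.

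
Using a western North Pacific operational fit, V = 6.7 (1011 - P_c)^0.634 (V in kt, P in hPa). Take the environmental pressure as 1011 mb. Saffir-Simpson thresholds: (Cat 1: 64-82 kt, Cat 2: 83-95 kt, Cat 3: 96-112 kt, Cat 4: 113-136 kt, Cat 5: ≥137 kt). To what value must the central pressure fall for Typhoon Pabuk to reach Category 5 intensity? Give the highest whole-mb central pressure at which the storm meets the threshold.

Category 5 begins at V = 137 kt.
Required ΔP = (137/6.7)^(1/0.634) = 20.448^1.577 ≈ 116.75 mb.
P_c ≤ 1011 − 116.75 = 894.25, so the highest integer P_c is 894 mb.

894 mb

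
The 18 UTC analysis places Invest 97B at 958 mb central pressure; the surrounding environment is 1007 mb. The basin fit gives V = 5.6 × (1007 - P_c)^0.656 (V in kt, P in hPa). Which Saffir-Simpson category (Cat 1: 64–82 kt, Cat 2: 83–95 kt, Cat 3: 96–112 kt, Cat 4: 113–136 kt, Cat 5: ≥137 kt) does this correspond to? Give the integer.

1

ΔP = 1007 − 958 = 49 mb.
V ≈ 5.6 × 49^0.656 = 5.6 × 12.85 ≈ 72 kt.
72 kt falls in the Category 1 band.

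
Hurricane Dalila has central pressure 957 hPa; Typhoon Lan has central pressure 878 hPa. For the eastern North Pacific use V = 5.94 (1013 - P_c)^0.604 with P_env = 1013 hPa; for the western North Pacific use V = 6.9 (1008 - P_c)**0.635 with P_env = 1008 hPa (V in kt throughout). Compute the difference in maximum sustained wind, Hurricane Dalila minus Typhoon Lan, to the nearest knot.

Hurricane Dalila: ΔP = 56; V ≈ 5.94 × 56^0.604 ≈ 67.56 kt.
Typhoon Lan: ΔP = 130; V ≈ 6.9 × 130^0.635 ≈ 151.78 kt.
Difference ≈ 67.56 − 151.78 = -84.22 → -84 kt.

-84 kt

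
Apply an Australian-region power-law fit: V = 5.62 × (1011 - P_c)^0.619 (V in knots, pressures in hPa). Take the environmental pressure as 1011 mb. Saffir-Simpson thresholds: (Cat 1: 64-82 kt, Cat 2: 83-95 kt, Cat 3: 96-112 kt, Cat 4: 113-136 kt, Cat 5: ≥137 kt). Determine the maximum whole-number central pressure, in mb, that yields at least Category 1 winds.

Category 1 begins at V = 64 kt.
Required ΔP = (64/5.62)^(1/0.619) = 11.388^1.616 ≈ 50.90 mb.
P_c ≤ 1011 − 50.90 = 960.10, so the highest integer P_c is 960 mb.

960 mb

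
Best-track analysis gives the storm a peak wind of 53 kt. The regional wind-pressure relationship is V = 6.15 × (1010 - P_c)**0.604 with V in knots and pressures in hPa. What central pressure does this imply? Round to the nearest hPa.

975 hPa

ΔP = (V / 6.15)^(1/0.604) = (53/6.15)^1.656.
53/6.15 = 8.618; 8.618^1.656 ≈ 35.37 hPa.
P_c = 1010 − 35.37 = 974.63 ≈ 975 hPa.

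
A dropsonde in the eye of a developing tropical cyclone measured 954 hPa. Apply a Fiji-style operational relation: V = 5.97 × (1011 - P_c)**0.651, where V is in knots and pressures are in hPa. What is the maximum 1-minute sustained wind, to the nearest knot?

ΔP = 1011 − 954 = 57 hPa.
57^0.651 ≈ 13.902.
V ≈ 5.97 × 13.902 ≈ 83.0 kt.

83 kt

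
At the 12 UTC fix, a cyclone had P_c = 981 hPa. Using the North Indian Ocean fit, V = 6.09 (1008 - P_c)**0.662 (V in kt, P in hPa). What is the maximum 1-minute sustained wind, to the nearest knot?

54 kt

ΔP = 1008 − 981 = 27 hPa.
27^0.662 ≈ 8.863.
V ≈ 6.09 × 8.863 ≈ 54.0 kt.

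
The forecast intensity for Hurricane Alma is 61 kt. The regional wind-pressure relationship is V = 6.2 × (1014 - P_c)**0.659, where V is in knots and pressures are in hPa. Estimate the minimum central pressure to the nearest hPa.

ΔP = (V / 6.2)^(1/0.659) = (61/6.2)^1.517.
61/6.2 = 9.839; 9.839^1.517 ≈ 32.12 hPa.
P_c = 1014 − 32.12 = 981.88 ≈ 982 hPa.

982 hPa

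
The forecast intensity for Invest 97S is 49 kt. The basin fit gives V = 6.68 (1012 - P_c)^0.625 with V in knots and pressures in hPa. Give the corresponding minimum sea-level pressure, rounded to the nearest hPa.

ΔP = (V / 6.68)^(1/0.625) = (49/6.68)^1.600.
49/6.68 = 7.335; 7.335^1.600 ≈ 24.25 hPa.
P_c = 1012 − 24.25 = 987.75 ≈ 988 hPa.

988 hPa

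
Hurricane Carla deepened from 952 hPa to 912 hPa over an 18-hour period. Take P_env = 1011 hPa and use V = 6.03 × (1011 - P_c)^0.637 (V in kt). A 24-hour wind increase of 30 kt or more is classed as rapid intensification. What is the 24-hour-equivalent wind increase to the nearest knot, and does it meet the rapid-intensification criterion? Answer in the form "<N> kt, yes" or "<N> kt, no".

V₁: ΔP = 59, V ≈ 6.03 × 59^0.637 ≈ 80.97 kt.
V₂: ΔP = 99, V ≈ 6.03 × 99^0.637 ≈ 112.60 kt.
ΔV over 18 h = 31.63 kt → 24 h equivalent = 31.63 × 24/18 ≈ 42.17 kt.
42 kt ≥ 30 kt ⇒ rapid intensification.

42 kt, yes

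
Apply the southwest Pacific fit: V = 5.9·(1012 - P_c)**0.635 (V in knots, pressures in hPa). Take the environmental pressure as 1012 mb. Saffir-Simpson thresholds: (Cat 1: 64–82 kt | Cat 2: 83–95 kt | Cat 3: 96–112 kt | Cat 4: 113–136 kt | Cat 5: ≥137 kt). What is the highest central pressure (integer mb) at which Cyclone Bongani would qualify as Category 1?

Category 1 begins at V = 64 kt.
Required ΔP = (64/5.9)^(1/0.635) = 10.847^1.575 ≈ 42.70 mb.
P_c ≤ 1012 − 42.70 = 969.30, so the highest integer P_c is 969 mb.

969 mb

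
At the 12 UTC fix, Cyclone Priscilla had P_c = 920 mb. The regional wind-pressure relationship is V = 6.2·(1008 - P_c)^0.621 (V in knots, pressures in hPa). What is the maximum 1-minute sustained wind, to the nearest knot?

ΔP = 1008 − 920 = 88 mb.
88^0.621 ≈ 16.126.
V ≈ 6.2 × 16.126 ≈ 100.0 kt.

100 kt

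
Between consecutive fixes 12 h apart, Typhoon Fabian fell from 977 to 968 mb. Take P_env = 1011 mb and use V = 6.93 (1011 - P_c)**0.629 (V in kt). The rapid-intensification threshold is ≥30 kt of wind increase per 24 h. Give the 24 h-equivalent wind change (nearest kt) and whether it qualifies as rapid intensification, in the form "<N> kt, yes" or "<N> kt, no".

V₁: ΔP = 34, V ≈ 6.93 × 34^0.629 ≈ 63.68 kt.
V₂: ΔP = 43, V ≈ 6.93 × 43^0.629 ≈ 73.82 kt.
ΔV over 12 h = 10.14 kt → 24 h equivalent = 10.14 × 24/12 ≈ 20.28 kt.
20 kt < 30 kt ⇒ not rapid intensification.

20 kt, no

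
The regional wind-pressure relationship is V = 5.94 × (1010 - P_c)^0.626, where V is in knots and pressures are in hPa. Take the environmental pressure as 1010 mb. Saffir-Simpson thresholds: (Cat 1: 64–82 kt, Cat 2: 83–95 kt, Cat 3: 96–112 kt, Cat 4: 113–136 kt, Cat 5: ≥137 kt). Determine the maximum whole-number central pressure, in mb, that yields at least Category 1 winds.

965 mb

Category 1 begins at V = 64 kt.
Required ΔP = (64/5.94)^(1/0.626) = 10.774^1.597 ≈ 44.59 mb.
P_c ≤ 1010 − 44.59 = 965.41, so the highest integer P_c is 965 mb.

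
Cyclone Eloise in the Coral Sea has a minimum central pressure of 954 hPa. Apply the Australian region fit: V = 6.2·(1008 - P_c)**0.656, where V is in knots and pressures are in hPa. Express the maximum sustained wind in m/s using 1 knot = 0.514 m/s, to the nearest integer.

44 m/s

ΔP = 1008 − 954 = 54 hPa.
V ≈ 6.2 × 54^0.656 = 6.2 × 13.691 ≈ 84.887 kt.
84.887 × 0.514 ≈ 43.63 m/s → 44 m/s.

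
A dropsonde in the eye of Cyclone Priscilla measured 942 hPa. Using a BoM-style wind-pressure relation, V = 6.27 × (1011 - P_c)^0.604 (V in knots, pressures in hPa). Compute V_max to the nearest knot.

81 kt

ΔP = 1011 − 942 = 69 hPa.
69^0.604 ≈ 12.902.
V ≈ 6.27 × 12.902 ≈ 80.9 kt.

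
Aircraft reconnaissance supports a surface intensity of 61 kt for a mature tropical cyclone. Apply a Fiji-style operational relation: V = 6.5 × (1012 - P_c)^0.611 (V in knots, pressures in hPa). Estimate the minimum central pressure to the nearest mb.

973 mb

ΔP = (V / 6.5)^(1/0.611) = (61/6.5)^1.637.
61/6.5 = 9.385; 9.385^1.637 ≈ 39.04 mb.
P_c = 1012 − 39.04 = 972.96 ≈ 973 mb.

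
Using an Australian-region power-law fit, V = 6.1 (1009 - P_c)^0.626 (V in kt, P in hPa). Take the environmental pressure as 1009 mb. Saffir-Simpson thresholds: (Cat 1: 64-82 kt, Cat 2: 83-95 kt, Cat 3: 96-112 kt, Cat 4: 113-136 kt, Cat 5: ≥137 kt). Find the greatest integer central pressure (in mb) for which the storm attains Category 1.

Category 1 begins at V = 64 kt.
Required ΔP = (64/6.1)^(1/0.626) = 10.492^1.597 ≈ 42.73 mb.
P_c ≤ 1009 − 42.73 = 966.27, so the highest integer P_c is 966 mb.

966 mb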